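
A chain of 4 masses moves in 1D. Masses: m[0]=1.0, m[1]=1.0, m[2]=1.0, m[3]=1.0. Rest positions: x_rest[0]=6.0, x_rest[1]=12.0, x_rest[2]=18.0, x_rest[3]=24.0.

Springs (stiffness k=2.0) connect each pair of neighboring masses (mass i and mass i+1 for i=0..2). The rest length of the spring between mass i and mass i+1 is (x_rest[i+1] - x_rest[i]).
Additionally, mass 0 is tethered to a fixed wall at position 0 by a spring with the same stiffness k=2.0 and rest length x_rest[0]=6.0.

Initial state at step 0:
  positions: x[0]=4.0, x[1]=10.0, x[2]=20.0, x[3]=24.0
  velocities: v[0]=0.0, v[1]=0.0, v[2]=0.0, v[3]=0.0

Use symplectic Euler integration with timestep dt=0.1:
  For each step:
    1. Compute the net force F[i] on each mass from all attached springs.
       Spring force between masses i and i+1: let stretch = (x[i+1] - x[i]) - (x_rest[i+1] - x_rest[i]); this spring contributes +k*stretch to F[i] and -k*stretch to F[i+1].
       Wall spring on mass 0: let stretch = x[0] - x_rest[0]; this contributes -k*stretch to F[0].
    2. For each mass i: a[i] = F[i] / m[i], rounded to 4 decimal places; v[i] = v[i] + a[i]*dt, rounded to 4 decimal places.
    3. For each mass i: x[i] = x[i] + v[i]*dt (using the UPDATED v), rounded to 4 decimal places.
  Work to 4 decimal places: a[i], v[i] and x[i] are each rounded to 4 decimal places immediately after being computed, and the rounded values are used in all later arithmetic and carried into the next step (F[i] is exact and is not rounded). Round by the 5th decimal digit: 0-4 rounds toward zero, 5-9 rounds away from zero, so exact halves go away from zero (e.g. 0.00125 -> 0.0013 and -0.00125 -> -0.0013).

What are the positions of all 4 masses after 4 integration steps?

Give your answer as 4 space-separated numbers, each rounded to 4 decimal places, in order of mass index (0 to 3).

Step 0: x=[4.0000 10.0000 20.0000 24.0000] v=[0.0000 0.0000 0.0000 0.0000]
Step 1: x=[4.0400 10.0800 19.8800 24.0400] v=[0.4000 0.8000 -1.2000 0.4000]
Step 2: x=[4.1200 10.2352 19.6472 24.1168] v=[0.8000 1.5520 -2.3280 0.7680]
Step 3: x=[4.2399 10.4563 19.3156 24.2242] v=[1.1990 2.2114 -3.3165 1.0741]
Step 4: x=[4.3993 10.7303 18.9049 24.3534] v=[1.5943 2.7400 -4.1066 1.2924]

Answer: 4.3993 10.7303 18.9049 24.3534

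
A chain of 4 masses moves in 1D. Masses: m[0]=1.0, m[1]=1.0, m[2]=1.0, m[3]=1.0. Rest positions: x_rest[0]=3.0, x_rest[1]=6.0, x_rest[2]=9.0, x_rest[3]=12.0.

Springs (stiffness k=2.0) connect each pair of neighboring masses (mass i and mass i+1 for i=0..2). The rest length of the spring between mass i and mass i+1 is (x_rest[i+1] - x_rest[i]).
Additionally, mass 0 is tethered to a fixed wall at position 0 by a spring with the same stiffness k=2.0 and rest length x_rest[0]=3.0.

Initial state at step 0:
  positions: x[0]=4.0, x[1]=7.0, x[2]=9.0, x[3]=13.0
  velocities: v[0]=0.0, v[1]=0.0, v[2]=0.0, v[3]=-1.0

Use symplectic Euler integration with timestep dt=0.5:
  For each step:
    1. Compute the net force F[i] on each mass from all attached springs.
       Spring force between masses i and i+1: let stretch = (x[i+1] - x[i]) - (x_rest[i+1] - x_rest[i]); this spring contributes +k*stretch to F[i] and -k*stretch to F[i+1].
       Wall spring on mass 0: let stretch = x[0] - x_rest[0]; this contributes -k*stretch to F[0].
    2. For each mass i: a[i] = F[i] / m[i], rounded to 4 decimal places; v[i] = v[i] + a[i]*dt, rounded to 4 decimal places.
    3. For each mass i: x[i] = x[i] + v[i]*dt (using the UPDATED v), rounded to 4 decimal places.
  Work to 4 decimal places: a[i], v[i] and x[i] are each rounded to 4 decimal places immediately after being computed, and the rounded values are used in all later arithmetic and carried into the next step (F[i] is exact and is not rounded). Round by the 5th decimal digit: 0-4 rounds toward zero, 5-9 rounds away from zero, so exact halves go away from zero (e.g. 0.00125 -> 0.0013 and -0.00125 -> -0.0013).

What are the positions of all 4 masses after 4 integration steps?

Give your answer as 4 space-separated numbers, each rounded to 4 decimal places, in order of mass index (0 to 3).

Answer: 2.7500 5.7500 7.9375 12.3750

Derivation:
Step 0: x=[4.0000 7.0000 9.0000 13.0000] v=[0.0000 0.0000 0.0000 -1.0000]
Step 1: x=[3.5000 6.5000 10.0000 12.0000] v=[-1.0000 -1.0000 2.0000 -2.0000]
Step 2: x=[2.7500 6.2500 10.2500 11.5000] v=[-1.5000 -0.5000 0.5000 -1.0000]
Step 3: x=[2.3750 6.2500 9.1250 11.8750] v=[-0.7500 0.0000 -2.2500 0.7500]
Step 4: x=[2.7500 5.7500 7.9375 12.3750] v=[0.7500 -1.0000 -2.3750 1.0000]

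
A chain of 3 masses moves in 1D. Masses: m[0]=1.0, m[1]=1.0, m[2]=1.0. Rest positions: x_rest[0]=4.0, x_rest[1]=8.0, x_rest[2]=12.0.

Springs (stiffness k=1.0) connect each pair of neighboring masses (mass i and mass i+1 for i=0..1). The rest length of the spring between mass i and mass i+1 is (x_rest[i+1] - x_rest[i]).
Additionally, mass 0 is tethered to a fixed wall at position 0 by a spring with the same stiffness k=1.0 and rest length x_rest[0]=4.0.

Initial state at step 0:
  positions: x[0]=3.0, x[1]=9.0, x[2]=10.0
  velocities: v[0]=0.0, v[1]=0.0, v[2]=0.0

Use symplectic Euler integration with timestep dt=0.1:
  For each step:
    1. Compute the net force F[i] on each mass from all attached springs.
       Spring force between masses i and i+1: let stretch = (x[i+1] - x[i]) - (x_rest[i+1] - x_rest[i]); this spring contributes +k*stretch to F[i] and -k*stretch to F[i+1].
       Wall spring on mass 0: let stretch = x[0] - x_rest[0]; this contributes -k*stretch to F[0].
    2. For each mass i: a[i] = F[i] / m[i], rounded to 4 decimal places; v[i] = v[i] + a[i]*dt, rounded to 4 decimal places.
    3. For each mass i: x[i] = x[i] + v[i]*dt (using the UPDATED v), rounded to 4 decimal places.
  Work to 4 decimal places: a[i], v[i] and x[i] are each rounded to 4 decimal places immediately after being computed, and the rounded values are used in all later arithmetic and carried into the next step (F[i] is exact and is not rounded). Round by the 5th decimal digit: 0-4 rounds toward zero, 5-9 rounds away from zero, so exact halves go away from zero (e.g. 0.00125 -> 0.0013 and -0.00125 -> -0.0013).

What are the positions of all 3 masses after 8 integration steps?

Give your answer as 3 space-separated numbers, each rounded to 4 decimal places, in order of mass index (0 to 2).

Step 0: x=[3.0000 9.0000 10.0000] v=[0.0000 0.0000 0.0000]
Step 1: x=[3.0300 8.9500 10.0300] v=[0.3000 -0.5000 0.3000]
Step 2: x=[3.0889 8.8516 10.0892] v=[0.5890 -0.9840 0.5920]
Step 3: x=[3.1745 8.7080 10.1760] v=[0.8564 -1.4365 0.8682]
Step 4: x=[3.2837 8.5237 10.2881] v=[1.0923 -1.8431 1.1214]
Step 5: x=[3.4125 8.3046 10.4226] v=[1.2879 -2.1907 1.3450]
Step 6: x=[3.5561 8.0578 10.5759] v=[1.4359 -2.4681 1.5332]
Step 7: x=[3.7092 7.7912 10.7440] v=[1.5305 -2.6665 1.6814]
Step 8: x=[3.8660 7.5133 10.9226] v=[1.5678 -2.7794 1.7861]

Answer: 3.8660 7.5133 10.9226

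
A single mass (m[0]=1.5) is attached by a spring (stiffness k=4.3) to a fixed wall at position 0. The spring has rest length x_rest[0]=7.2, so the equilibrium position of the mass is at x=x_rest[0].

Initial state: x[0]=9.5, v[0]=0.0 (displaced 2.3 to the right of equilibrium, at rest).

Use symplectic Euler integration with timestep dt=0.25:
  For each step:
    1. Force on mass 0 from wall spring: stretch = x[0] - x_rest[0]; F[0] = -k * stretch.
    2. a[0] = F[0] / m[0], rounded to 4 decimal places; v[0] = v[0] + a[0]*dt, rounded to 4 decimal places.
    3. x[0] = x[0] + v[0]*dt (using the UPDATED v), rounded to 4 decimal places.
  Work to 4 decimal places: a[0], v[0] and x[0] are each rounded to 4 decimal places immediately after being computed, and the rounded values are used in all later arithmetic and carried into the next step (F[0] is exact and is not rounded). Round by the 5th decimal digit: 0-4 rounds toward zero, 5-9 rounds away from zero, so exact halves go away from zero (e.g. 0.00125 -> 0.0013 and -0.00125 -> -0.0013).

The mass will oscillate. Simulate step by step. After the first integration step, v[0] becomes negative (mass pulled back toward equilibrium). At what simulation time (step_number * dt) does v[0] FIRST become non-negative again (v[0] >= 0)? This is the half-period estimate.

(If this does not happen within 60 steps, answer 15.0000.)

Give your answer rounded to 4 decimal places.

Answer: 2.0000

Derivation:
Step 0: x=[9.5000] v=[0.0000]
Step 1: x=[9.0879] v=[-1.6483]
Step 2: x=[8.3376] v=[-3.0013]
Step 3: x=[7.3835] v=[-3.8166]
Step 4: x=[6.3965] v=[-3.9481]
Step 5: x=[5.5534] v=[-3.3723]
Step 6: x=[5.0054] v=[-2.1922]
Step 7: x=[4.8506] v=[-0.6194]
Step 8: x=[5.1167] v=[1.0643]
First v>=0 after going negative at step 8, time=2.0000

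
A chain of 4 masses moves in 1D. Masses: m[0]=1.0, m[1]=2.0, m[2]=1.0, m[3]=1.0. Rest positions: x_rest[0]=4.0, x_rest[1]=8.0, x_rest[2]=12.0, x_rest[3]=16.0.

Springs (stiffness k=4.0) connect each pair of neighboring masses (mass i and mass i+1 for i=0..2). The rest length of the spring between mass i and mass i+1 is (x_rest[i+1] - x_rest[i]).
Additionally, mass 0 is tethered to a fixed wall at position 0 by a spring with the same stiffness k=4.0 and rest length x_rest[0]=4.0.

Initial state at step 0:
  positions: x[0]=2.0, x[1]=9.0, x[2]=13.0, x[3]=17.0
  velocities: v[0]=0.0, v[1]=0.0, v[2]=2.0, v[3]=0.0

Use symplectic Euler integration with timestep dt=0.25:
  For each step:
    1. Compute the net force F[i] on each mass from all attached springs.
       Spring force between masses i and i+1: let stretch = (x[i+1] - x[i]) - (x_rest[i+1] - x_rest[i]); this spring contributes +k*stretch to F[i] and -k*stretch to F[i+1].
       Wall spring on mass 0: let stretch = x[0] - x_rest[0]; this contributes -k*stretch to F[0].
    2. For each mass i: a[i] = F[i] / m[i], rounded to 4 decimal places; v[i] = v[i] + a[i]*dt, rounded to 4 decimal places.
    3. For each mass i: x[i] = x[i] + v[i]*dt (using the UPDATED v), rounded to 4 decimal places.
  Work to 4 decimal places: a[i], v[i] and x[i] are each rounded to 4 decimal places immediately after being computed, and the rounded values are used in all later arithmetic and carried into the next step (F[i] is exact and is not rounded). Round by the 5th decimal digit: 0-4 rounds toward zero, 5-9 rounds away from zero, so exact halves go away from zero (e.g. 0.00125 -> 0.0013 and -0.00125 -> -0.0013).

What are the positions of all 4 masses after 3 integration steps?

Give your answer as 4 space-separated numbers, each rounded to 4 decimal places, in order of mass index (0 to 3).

Answer: 6.3438 8.0391 13.3125 17.3828

Derivation:
Step 0: x=[2.0000 9.0000 13.0000 17.0000] v=[0.0000 0.0000 2.0000 0.0000]
Step 1: x=[3.2500 8.6250 13.5000 17.0000] v=[5.0000 -1.5000 2.0000 0.0000]
Step 2: x=[5.0313 8.1875 13.6563 17.1250] v=[7.1250 -1.7500 0.6250 0.5000]
Step 3: x=[6.3438 8.0391 13.3125 17.3828] v=[5.2499 -0.5937 -1.3751 1.0313]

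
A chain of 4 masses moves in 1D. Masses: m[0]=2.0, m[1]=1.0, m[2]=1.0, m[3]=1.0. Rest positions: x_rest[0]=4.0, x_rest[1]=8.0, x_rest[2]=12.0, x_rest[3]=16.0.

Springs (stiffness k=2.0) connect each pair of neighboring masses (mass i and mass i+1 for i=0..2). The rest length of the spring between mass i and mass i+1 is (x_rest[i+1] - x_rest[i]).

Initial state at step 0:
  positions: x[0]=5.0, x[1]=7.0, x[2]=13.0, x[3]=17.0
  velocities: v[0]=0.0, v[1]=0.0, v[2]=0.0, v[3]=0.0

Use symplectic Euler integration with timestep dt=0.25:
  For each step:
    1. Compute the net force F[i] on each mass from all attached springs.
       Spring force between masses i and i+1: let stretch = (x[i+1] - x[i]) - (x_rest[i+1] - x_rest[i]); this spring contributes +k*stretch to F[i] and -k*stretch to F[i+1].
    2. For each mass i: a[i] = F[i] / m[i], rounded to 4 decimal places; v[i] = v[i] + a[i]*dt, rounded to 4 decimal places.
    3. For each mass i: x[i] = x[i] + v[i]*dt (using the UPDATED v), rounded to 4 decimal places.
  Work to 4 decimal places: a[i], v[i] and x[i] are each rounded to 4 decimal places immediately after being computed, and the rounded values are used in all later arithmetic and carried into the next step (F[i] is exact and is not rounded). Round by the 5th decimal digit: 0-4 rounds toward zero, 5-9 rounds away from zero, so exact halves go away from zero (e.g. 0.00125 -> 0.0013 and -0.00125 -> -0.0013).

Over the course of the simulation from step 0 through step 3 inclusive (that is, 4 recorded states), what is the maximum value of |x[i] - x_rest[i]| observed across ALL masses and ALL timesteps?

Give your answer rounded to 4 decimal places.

Step 0: x=[5.0000 7.0000 13.0000 17.0000] v=[0.0000 0.0000 0.0000 0.0000]
Step 1: x=[4.8750 7.5000 12.7500 17.0000] v=[-0.5000 2.0000 -1.0000 0.0000]
Step 2: x=[4.6641 8.3281 12.3750 16.9688] v=[-0.8438 3.3125 -1.5000 -0.1250]
Step 3: x=[4.4322 9.2041 12.0684 16.8633] v=[-0.9278 3.5040 -1.2266 -0.4219]
Max displacement = 1.2041

Answer: 1.2041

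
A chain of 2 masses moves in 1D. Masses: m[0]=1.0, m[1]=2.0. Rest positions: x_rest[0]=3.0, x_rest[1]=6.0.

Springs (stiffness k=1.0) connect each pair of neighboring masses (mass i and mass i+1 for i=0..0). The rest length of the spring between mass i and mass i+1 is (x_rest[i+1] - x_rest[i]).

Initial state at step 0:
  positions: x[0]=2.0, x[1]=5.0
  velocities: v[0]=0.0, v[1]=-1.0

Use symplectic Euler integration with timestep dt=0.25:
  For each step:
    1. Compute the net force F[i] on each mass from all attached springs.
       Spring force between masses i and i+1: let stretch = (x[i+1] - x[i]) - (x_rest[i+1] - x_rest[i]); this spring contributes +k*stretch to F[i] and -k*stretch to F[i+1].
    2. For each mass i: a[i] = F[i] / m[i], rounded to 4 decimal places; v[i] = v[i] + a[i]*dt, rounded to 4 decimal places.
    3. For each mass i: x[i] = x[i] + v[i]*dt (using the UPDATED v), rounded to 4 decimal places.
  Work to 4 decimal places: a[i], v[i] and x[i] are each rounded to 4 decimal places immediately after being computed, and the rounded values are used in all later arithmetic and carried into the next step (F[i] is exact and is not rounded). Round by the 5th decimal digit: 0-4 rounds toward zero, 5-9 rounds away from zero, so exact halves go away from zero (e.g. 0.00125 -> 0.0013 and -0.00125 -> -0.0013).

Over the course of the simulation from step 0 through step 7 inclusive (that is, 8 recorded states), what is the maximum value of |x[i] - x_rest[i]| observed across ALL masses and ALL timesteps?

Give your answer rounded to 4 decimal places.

Step 0: x=[2.0000 5.0000] v=[0.0000 -1.0000]
Step 1: x=[2.0000 4.7500] v=[0.0000 -1.0000]
Step 2: x=[1.9844 4.5078] v=[-0.0625 -0.9688]
Step 3: x=[1.9390 4.2805] v=[-0.1817 -0.9092]
Step 4: x=[1.8524 4.0738] v=[-0.3463 -0.8269]
Step 5: x=[1.7172 3.8914] v=[-0.5410 -0.7296]
Step 6: x=[1.5303 3.7348] v=[-0.7475 -0.6264]
Step 7: x=[1.2937 3.6031] v=[-0.9464 -0.5270]
Max displacement = 2.3969

Answer: 2.3969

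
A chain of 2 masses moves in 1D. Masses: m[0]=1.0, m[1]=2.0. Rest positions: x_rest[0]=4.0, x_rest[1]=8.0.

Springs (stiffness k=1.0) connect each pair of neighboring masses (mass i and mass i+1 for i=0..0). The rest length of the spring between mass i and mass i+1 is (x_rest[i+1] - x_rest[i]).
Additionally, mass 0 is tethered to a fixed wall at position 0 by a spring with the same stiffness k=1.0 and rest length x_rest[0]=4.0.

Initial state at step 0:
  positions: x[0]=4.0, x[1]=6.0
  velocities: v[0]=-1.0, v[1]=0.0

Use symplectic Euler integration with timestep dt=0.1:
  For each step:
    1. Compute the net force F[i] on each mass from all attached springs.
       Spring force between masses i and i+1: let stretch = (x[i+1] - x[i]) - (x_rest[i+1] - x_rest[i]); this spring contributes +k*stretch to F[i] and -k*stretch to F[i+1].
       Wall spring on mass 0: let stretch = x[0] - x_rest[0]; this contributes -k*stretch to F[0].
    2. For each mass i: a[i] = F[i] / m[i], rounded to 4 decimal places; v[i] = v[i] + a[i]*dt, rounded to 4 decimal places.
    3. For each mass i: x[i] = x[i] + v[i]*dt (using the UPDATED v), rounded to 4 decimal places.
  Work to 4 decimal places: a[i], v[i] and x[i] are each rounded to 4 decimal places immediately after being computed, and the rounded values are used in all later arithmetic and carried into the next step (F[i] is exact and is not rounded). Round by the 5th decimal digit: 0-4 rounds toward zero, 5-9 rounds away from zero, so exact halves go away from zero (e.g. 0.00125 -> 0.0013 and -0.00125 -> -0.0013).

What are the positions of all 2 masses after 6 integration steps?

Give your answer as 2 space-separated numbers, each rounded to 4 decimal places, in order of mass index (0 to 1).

Answer: 3.0815 6.1831

Derivation:
Step 0: x=[4.0000 6.0000] v=[-1.0000 0.0000]
Step 1: x=[3.8800 6.0100] v=[-1.2000 0.1000]
Step 2: x=[3.7425 6.0294] v=[-1.3750 0.1935]
Step 3: x=[3.5904 6.0573] v=[-1.5206 0.2792]
Step 4: x=[3.4271 6.0929] v=[-1.6330 0.3559]
Step 5: x=[3.2562 6.1352] v=[-1.7091 0.4226]
Step 6: x=[3.0815 6.1831] v=[-1.7468 0.4787]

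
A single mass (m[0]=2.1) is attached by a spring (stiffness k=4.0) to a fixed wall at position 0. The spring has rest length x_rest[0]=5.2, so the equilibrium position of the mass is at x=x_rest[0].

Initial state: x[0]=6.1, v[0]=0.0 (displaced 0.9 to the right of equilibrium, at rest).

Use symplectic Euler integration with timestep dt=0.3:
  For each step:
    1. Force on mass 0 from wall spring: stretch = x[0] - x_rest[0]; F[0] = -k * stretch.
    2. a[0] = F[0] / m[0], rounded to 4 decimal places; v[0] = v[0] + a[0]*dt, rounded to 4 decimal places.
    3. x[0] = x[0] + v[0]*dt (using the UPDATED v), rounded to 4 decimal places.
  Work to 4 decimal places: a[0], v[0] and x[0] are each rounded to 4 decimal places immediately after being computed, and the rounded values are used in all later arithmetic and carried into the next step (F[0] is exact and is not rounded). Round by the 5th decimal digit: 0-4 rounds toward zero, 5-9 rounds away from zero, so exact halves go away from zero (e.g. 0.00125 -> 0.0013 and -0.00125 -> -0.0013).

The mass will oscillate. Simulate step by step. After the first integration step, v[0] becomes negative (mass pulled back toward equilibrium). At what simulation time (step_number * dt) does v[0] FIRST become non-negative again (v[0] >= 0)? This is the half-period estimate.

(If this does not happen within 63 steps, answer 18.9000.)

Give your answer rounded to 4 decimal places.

Answer: 2.4000

Derivation:
Step 0: x=[6.1000] v=[0.0000]
Step 1: x=[5.9457] v=[-0.5143]
Step 2: x=[5.6636] v=[-0.9404]
Step 3: x=[5.3020] v=[-1.2053]
Step 4: x=[4.9229] v=[-1.2636]
Step 5: x=[4.5913] v=[-1.1053]
Step 6: x=[4.3641] v=[-0.7575]
Step 7: x=[4.2802] v=[-0.2798]
Step 8: x=[4.3539] v=[0.2458]
First v>=0 after going negative at step 8, time=2.4000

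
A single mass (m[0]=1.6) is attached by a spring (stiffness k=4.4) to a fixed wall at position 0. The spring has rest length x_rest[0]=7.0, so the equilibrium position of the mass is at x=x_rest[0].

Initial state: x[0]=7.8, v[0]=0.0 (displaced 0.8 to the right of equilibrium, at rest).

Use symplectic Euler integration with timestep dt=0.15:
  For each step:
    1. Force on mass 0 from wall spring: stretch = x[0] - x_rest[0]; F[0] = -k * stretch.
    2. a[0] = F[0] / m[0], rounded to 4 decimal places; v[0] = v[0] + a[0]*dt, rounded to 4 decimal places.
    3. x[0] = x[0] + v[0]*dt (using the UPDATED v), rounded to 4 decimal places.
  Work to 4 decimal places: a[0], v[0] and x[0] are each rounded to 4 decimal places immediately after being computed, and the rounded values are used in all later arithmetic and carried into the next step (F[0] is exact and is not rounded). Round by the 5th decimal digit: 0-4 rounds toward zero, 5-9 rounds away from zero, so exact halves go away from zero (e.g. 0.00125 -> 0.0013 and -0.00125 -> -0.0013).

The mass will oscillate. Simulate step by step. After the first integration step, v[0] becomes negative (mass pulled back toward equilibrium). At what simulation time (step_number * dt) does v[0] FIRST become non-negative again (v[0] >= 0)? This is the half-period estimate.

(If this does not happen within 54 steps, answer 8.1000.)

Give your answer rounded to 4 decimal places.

Answer: 1.9500

Derivation:
Step 0: x=[7.8000] v=[0.0000]
Step 1: x=[7.7505] v=[-0.3300]
Step 2: x=[7.6546] v=[-0.6396]
Step 3: x=[7.5182] v=[-0.9096]
Step 4: x=[7.3497] v=[-1.1234]
Step 5: x=[7.1595] v=[-1.2677]
Step 6: x=[6.9595] v=[-1.3335]
Step 7: x=[6.7620] v=[-1.3168]
Step 8: x=[6.5792] v=[-1.2186]
Step 9: x=[6.4225] v=[-1.0450]
Step 10: x=[6.3015] v=[-0.8068]
Step 11: x=[6.2237] v=[-0.5187]
Step 12: x=[6.1939] v=[-0.1985]
Step 13: x=[6.2140] v=[0.1340]
First v>=0 after going negative at step 13, time=1.9500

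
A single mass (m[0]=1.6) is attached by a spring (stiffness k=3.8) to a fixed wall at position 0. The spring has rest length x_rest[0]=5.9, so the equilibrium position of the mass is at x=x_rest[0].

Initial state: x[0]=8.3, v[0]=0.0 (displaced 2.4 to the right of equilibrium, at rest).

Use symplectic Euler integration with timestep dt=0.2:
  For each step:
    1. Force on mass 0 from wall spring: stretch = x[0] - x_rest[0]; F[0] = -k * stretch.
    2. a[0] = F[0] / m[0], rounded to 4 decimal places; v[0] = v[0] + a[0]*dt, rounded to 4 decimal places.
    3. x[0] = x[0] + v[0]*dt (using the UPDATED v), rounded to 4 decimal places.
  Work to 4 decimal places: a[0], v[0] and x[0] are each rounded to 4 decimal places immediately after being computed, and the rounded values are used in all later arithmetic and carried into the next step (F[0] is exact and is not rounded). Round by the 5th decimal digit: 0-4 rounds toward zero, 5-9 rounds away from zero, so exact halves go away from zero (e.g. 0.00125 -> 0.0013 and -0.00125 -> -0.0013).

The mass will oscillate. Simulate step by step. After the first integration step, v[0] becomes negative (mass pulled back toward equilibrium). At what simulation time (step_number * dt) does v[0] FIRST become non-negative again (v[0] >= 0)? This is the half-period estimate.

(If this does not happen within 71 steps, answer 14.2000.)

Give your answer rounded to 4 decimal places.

Answer: 2.2000

Derivation:
Step 0: x=[8.3000] v=[0.0000]
Step 1: x=[8.0720] v=[-1.1400]
Step 2: x=[7.6377] v=[-2.1717]
Step 3: x=[7.0383] v=[-2.9971]
Step 4: x=[6.3307] v=[-3.5378]
Step 5: x=[5.5822] v=[-3.7424]
Step 6: x=[4.8639] v=[-3.5914]
Step 7: x=[4.2440] v=[-3.0993]
Step 8: x=[3.7815] v=[-2.3127]
Step 9: x=[3.5202] v=[-1.3064]
Step 10: x=[3.4850] v=[-0.1760]
Step 11: x=[3.6792] v=[0.9711]
First v>=0 after going negative at step 11, time=2.2000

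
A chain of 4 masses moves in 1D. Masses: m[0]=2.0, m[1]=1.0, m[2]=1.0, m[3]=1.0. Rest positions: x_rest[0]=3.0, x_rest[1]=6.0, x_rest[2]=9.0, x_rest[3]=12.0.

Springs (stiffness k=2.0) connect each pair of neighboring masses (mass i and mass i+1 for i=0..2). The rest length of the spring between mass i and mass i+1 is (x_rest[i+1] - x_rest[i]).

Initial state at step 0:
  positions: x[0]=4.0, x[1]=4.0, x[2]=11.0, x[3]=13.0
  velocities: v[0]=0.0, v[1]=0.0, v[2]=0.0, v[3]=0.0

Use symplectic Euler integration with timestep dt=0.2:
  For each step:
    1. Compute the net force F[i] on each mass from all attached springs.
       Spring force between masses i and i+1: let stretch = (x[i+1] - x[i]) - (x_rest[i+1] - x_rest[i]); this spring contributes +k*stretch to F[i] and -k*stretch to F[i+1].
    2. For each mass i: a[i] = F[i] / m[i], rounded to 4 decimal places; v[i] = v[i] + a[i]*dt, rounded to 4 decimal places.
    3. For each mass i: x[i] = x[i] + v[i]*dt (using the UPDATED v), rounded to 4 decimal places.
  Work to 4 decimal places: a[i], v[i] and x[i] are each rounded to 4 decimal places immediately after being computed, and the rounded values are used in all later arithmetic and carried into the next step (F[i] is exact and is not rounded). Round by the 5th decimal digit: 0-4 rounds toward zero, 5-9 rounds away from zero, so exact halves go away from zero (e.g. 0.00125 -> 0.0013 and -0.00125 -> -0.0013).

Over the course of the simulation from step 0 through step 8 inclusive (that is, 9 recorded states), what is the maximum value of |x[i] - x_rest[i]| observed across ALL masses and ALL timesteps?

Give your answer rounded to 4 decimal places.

Answer: 2.9481

Derivation:
Step 0: x=[4.0000 4.0000 11.0000 13.0000] v=[0.0000 0.0000 0.0000 0.0000]
Step 1: x=[3.8800 4.5600 10.6000 13.0800] v=[-0.6000 2.8000 -2.0000 0.4000]
Step 2: x=[3.6672 5.5488 9.9152 13.2016] v=[-1.0640 4.9440 -3.4240 0.6080]
Step 3: x=[3.4097 6.7364 9.1440 13.3003] v=[-1.2877 5.9379 -3.8560 0.4934]
Step 4: x=[3.1652 7.8505 8.5127 13.3065] v=[-1.2224 5.5703 -3.1565 0.0309]
Step 5: x=[2.9881 8.6427 8.2119 13.1692] v=[-0.8853 3.9611 -1.5039 -0.6866]
Step 6: x=[2.9172 8.9481 8.3422 12.8753] v=[-0.3544 1.5269 0.6513 -1.4695]
Step 7: x=[2.9676 8.7225 8.8836 12.4588] v=[0.2518 -1.1278 2.7069 -2.0827]
Step 8: x=[3.1282 8.0494 9.6981 11.9962] v=[0.8028 -3.3653 4.0725 -2.3128]
Max displacement = 2.9481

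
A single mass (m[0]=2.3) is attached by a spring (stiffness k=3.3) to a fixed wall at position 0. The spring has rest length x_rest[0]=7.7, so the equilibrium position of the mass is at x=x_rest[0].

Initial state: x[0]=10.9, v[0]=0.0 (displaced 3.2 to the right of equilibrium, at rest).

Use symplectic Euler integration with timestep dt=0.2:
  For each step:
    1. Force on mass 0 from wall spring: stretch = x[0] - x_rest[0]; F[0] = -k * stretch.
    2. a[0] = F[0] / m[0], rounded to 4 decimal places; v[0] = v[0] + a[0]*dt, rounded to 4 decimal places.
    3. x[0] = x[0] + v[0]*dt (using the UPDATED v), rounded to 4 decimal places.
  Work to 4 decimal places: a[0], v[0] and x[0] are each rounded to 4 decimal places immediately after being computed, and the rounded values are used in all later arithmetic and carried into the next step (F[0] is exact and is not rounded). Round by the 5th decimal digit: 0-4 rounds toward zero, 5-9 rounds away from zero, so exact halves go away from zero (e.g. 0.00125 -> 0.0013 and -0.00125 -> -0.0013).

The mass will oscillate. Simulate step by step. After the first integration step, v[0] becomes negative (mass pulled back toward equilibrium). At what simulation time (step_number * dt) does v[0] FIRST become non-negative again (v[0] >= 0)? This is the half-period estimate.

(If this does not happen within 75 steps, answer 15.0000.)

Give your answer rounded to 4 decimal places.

Answer: 2.8000

Derivation:
Step 0: x=[10.9000] v=[0.0000]
Step 1: x=[10.7163] v=[-0.9183]
Step 2: x=[10.3595] v=[-1.7838]
Step 3: x=[9.8501] v=[-2.5470]
Step 4: x=[9.2173] v=[-3.1640]
Step 5: x=[8.4974] v=[-3.5994]
Step 6: x=[7.7318] v=[-3.8282]
Step 7: x=[6.9643] v=[-3.8373]
Step 8: x=[6.2391] v=[-3.6262]
Step 9: x=[5.5977] v=[-3.2070]
Step 10: x=[5.0770] v=[-2.6037]
Step 11: x=[4.7068] v=[-1.8510]
Step 12: x=[4.5084] v=[-0.9921]
Step 13: x=[4.4932] v=[-0.0762]
Step 14: x=[4.6620] v=[0.8440]
First v>=0 after going negative at step 14, time=2.8000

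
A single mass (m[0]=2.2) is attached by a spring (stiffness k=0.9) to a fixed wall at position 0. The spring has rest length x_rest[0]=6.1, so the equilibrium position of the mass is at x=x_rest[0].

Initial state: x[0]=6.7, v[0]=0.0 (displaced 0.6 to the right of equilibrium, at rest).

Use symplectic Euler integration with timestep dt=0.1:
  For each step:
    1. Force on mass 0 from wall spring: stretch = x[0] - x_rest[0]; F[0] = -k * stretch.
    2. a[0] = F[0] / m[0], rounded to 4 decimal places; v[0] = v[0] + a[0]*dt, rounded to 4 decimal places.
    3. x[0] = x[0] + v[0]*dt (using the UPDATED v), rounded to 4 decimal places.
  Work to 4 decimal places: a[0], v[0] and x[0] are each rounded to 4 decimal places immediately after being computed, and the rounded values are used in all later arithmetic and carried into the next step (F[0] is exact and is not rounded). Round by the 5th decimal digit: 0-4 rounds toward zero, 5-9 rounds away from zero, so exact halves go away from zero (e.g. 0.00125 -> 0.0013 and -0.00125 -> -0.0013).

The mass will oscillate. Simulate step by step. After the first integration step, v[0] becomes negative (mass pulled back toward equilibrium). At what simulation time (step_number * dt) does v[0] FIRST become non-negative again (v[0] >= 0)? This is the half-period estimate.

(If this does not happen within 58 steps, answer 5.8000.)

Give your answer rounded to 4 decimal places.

Answer: 5.0000

Derivation:
Step 0: x=[6.7000] v=[0.0000]
Step 1: x=[6.6975] v=[-0.0246]
Step 2: x=[6.6926] v=[-0.0490]
Step 3: x=[6.6853] v=[-0.0732]
Step 4: x=[6.6756] v=[-0.0971]
Step 5: x=[6.6635] v=[-0.1207]
Step 6: x=[6.6491] v=[-0.1438]
Step 7: x=[6.6325] v=[-0.1663]
Step 8: x=[6.6137] v=[-0.1881]
Step 9: x=[6.5928] v=[-0.2091]
Step 10: x=[6.5699] v=[-0.2293]
Step 11: x=[6.5451] v=[-0.2485]
Step 12: x=[6.5184] v=[-0.2667]
Step 13: x=[6.4900] v=[-0.2838]
Step 14: x=[6.4600] v=[-0.2998]
Step 15: x=[6.4286] v=[-0.3145]
Step 16: x=[6.3958] v=[-0.3279]
Step 17: x=[6.3618] v=[-0.3400]
Step 18: x=[6.3267] v=[-0.3507]
Step 19: x=[6.2907] v=[-0.3600]
Step 20: x=[6.2539] v=[-0.3678]
Step 21: x=[6.2165] v=[-0.3741]
Step 22: x=[6.1786] v=[-0.3789]
Step 23: x=[6.1404] v=[-0.3821]
Step 24: x=[6.1020] v=[-0.3838]
Step 25: x=[6.0636] v=[-0.3839]
Step 26: x=[6.0254] v=[-0.3824]
Step 27: x=[5.9875] v=[-0.3794]
Step 28: x=[5.9500] v=[-0.3748]
Step 29: x=[5.9131] v=[-0.3687]
Step 30: x=[5.8770] v=[-0.3611]
Step 31: x=[5.8418] v=[-0.3520]
Step 32: x=[5.8077] v=[-0.3414]
Step 33: x=[5.7748] v=[-0.3294]
Step 34: x=[5.7432] v=[-0.3161]
Step 35: x=[5.7131] v=[-0.3015]
Step 36: x=[5.6845] v=[-0.2857]
Step 37: x=[5.6576] v=[-0.2687]
Step 38: x=[5.6325] v=[-0.2506]
Step 39: x=[5.6094] v=[-0.2315]
Step 40: x=[5.5883] v=[-0.2114]
Step 41: x=[5.5693] v=[-0.1905]
Step 42: x=[5.5524] v=[-0.1688]
Step 43: x=[5.5378] v=[-0.1464]
Step 44: x=[5.5255] v=[-0.1234]
Step 45: x=[5.5155] v=[-0.0999]
Step 46: x=[5.5079] v=[-0.0760]
Step 47: x=[5.5027] v=[-0.0518]
Step 48: x=[5.5000] v=[-0.0274]
Step 49: x=[5.4997] v=[-0.0029]
Step 50: x=[5.5019] v=[0.0217]
First v>=0 after going negative at step 50, time=5.0000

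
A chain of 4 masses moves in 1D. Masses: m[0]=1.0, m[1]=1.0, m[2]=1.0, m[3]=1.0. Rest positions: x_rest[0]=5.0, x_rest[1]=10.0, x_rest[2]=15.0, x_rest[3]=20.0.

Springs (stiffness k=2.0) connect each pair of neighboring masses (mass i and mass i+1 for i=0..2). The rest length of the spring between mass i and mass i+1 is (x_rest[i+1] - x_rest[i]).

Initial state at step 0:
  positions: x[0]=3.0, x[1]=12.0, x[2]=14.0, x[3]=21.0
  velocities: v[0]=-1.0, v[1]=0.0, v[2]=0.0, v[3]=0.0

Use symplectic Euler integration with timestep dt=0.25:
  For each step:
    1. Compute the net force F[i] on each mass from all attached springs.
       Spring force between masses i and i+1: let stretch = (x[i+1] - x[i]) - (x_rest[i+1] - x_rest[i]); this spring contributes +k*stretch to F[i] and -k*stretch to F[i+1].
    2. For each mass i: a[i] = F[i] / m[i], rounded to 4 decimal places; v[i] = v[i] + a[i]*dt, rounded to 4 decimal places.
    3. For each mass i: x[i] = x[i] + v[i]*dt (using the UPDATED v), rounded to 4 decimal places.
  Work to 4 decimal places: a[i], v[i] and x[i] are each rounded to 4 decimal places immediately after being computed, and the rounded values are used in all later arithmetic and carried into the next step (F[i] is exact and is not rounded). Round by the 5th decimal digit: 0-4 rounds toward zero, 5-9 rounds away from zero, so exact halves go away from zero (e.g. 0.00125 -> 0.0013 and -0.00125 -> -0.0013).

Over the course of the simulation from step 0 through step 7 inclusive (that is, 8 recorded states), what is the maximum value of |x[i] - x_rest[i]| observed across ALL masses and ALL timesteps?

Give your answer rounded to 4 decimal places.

Answer: 2.5835

Derivation:
Step 0: x=[3.0000 12.0000 14.0000 21.0000] v=[-1.0000 0.0000 0.0000 0.0000]
Step 1: x=[3.2500 11.1250 14.6250 20.7500] v=[1.0000 -3.5000 2.5000 -1.0000]
Step 2: x=[3.8594 9.7031 15.5781 20.3594] v=[2.4375 -5.6875 3.8125 -1.5625]
Step 3: x=[4.5743 8.2851 16.3945 19.9961] v=[2.8594 -5.6719 3.2657 -1.4532]
Step 4: x=[5.1280 7.4170 16.6475 19.8076] v=[2.2148 -3.4726 1.0118 -0.7540]
Step 5: x=[5.3428 7.4165 16.1417 19.8491] v=[0.8593 -0.0019 -2.0234 0.1660]
Step 6: x=[5.1918 8.2475 15.0086 20.0522] v=[-0.6039 3.3239 -4.5323 0.8123]
Step 7: x=[4.7978 9.5417 13.6608 20.2498] v=[-1.5761 5.1766 -5.3911 0.7905]
Max displacement = 2.5835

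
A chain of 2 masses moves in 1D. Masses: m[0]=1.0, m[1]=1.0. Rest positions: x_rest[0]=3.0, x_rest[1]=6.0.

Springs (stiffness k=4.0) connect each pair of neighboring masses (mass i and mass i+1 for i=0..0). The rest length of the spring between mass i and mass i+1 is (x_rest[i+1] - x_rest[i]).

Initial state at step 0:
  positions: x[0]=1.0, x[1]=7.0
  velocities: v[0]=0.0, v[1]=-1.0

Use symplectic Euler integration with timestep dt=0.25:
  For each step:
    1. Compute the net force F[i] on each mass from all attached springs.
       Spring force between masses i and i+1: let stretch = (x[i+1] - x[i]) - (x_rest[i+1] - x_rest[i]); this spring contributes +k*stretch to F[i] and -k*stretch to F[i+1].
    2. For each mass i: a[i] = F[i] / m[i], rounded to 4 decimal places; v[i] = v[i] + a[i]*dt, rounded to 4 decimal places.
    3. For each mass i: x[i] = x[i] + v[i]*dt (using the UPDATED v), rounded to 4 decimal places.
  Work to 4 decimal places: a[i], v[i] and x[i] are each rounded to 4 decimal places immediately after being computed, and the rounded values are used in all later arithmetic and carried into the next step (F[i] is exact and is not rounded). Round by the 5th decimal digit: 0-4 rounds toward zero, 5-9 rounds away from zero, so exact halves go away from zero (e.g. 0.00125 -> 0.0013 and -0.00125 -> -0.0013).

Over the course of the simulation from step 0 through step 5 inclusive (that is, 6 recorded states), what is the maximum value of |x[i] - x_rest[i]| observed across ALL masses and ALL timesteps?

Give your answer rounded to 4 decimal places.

Answer: 2.6406

Derivation:
Step 0: x=[1.0000 7.0000] v=[0.0000 -1.0000]
Step 1: x=[1.7500 6.0000] v=[3.0000 -4.0000]
Step 2: x=[2.8125 4.6875] v=[4.2500 -5.2500]
Step 3: x=[3.5938 3.6563] v=[3.1250 -4.1250]
Step 4: x=[3.6407 3.3594] v=[0.1875 -1.1875]
Step 5: x=[2.8673 3.8829] v=[-3.0938 2.0938]
Max displacement = 2.6406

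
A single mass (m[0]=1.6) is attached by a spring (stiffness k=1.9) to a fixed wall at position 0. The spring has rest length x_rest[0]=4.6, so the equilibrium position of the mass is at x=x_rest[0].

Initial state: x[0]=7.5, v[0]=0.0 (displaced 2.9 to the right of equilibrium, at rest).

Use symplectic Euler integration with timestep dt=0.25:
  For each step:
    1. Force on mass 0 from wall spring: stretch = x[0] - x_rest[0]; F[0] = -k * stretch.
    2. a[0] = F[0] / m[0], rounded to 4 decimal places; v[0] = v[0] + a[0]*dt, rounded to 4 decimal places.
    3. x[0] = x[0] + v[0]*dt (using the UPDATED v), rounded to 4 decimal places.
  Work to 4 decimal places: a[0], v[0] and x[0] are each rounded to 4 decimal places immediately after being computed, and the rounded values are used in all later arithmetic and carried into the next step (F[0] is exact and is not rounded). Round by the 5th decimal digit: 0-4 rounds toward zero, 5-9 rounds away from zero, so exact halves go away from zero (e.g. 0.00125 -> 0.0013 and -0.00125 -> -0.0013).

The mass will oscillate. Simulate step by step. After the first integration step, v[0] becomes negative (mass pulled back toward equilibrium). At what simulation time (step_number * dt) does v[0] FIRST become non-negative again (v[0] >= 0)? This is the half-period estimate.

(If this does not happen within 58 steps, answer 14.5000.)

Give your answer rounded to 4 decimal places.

Answer: 3.0000

Derivation:
Step 0: x=[7.5000] v=[0.0000]
Step 1: x=[7.2848] v=[-0.8610]
Step 2: x=[6.8703] v=[-1.6581]
Step 3: x=[6.2873] v=[-2.3321]
Step 4: x=[5.5791] v=[-2.8330]
Step 5: x=[4.7982] v=[-3.1237]
Step 6: x=[4.0026] v=[-3.1826]
Step 7: x=[3.2513] v=[-3.0053]
Step 8: x=[2.6001] v=[-2.6049]
Step 9: x=[2.0973] v=[-2.0112]
Step 10: x=[1.7803] v=[-1.2682]
Step 11: x=[1.6725] v=[-0.4311]
Step 12: x=[1.7820] v=[0.4380]
First v>=0 after going negative at step 12, time=3.0000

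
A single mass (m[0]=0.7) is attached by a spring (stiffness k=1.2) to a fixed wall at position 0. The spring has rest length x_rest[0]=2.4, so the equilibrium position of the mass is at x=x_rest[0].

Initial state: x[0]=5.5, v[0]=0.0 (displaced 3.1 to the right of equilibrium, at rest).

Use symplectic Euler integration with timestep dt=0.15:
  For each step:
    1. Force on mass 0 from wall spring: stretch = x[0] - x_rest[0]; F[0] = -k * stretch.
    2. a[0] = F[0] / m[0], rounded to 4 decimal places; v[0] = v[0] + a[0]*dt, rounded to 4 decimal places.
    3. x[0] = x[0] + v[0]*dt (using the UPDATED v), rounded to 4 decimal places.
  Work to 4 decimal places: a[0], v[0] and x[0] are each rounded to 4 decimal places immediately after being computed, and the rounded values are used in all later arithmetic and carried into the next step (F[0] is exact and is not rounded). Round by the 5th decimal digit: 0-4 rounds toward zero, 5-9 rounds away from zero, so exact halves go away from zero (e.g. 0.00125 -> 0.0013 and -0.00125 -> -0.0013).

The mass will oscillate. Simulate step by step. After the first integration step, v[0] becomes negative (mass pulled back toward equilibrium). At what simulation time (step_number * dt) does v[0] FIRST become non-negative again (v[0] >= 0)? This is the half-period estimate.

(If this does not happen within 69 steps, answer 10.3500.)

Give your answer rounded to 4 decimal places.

Answer: 2.4000

Derivation:
Step 0: x=[5.5000] v=[0.0000]
Step 1: x=[5.3804] v=[-0.7971]
Step 2: x=[5.1459] v=[-1.5635]
Step 3: x=[4.8055] v=[-2.2696]
Step 4: x=[4.3723] v=[-2.8882]
Step 5: x=[3.8630] v=[-3.3954]
Step 6: x=[3.2973] v=[-3.7716]
Step 7: x=[2.6970] v=[-4.0023]
Step 8: x=[2.0852] v=[-4.0787]
Step 9: x=[1.4855] v=[-3.9977]
Step 10: x=[0.9211] v=[-3.7625]
Step 11: x=[0.4138] v=[-3.3822]
Step 12: x=[-0.0169] v=[-2.8715]
Step 13: x=[-0.3544] v=[-2.2500]
Step 14: x=[-0.5857] v=[-1.5417]
Step 15: x=[-0.7018] v=[-0.7740]
Step 16: x=[-0.6983] v=[0.0236]
First v>=0 after going negative at step 16, time=2.4000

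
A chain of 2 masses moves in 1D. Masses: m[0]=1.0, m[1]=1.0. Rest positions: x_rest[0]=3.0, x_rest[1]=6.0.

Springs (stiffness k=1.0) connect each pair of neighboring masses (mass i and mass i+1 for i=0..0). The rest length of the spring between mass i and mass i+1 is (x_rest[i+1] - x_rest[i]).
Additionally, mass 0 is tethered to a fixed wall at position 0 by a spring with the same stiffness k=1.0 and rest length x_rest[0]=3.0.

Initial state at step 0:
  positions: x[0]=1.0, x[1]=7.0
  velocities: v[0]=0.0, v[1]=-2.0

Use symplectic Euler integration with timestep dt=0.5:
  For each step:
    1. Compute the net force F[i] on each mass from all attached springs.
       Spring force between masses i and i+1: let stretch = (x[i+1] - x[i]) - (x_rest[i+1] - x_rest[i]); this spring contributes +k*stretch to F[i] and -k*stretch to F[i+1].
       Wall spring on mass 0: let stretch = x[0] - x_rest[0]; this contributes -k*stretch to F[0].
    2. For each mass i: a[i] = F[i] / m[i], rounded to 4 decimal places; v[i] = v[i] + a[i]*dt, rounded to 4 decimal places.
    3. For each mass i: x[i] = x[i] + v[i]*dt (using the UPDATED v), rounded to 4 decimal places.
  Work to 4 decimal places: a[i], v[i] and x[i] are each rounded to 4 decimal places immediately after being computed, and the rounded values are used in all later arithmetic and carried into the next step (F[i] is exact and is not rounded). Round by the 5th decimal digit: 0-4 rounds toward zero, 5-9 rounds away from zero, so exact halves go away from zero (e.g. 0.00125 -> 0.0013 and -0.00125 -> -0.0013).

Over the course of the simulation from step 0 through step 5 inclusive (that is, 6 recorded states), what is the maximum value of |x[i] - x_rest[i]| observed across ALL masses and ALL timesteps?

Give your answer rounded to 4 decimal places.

Step 0: x=[1.0000 7.0000] v=[0.0000 -2.0000]
Step 1: x=[2.2500 5.2500] v=[2.5000 -3.5000]
Step 2: x=[3.6875 3.5000] v=[2.8750 -3.5000]
Step 3: x=[4.1563 2.5469] v=[0.9375 -1.9063]
Step 4: x=[3.1836 2.7461] v=[-1.9454 0.3984]
Step 5: x=[1.3056 3.8047] v=[-3.7560 2.1172]
Max displacement = 3.4531

Answer: 3.4531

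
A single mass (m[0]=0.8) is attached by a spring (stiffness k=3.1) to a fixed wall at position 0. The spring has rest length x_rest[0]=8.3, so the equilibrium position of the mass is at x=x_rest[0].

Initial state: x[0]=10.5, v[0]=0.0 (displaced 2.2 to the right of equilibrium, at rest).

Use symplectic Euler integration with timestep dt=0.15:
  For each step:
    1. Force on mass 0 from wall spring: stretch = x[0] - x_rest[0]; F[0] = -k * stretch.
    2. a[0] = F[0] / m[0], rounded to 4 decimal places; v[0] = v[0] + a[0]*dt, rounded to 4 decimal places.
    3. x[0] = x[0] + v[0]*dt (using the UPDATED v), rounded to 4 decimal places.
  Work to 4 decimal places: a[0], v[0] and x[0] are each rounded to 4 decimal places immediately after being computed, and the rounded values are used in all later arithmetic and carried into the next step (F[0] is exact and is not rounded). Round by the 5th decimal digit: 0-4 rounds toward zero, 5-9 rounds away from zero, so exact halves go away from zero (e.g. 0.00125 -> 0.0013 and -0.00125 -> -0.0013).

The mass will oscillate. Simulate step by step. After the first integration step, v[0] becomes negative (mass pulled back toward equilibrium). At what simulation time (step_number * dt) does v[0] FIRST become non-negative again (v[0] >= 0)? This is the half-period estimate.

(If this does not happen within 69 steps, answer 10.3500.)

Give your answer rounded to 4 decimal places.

Step 0: x=[10.5000] v=[0.0000]
Step 1: x=[10.3082] v=[-1.2788]
Step 2: x=[9.9413] v=[-2.4461]
Step 3: x=[9.4313] v=[-3.4001]
Step 4: x=[8.8226] v=[-4.0577]
Step 5: x=[8.1684] v=[-4.3615]
Step 6: x=[7.5257] v=[-4.2850]
Step 7: x=[6.9505] v=[-3.8349]
Step 8: x=[6.4929] v=[-3.0505]
Step 9: x=[6.1929] v=[-2.0001]
Step 10: x=[6.0766] v=[-0.7754]
Step 11: x=[6.1542] v=[0.5170]
First v>=0 after going negative at step 11, time=1.6500

Answer: 1.6500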